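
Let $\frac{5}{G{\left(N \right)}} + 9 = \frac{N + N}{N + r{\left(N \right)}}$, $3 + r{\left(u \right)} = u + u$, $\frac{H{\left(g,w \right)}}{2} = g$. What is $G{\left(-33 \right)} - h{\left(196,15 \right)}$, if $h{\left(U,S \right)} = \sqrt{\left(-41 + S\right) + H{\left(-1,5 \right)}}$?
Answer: $- \frac{85}{142} - 2 i \sqrt{7} \approx -0.59859 - 5.2915 i$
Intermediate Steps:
$H{\left(g,w \right)} = 2 g$
$r{\left(u \right)} = -3 + 2 u$ ($r{\left(u \right)} = -3 + \left(u + u\right) = -3 + 2 u$)
$h{\left(U,S \right)} = \sqrt{-43 + S}$ ($h{\left(U,S \right)} = \sqrt{\left(-41 + S\right) + 2 \left(-1\right)} = \sqrt{\left(-41 + S\right) - 2} = \sqrt{-43 + S}$)
$G{\left(N \right)} = \frac{5}{-9 + \frac{2 N}{-3 + 3 N}}$ ($G{\left(N \right)} = \frac{5}{-9 + \frac{N + N}{N + \left(-3 + 2 N\right)}} = \frac{5}{-9 + \frac{2 N}{-3 + 3 N}}$)
$G{\left(-33 \right)} - h{\left(196,15 \right)} = \frac{15 \left(1 - -33\right)}{-27 + 25 \left(-33\right)} - \sqrt{-43 + 15} = \frac{15 \left(1 + 33\right)}{-27 - 825} - \sqrt{-28} = 15 \frac{1}{-852} \cdot 34 - 2 i \sqrt{7} = 15 \left(- \frac{1}{852}\right) 34 - 2 i \sqrt{7} = - \frac{85}{142} - 2 i \sqrt{7}$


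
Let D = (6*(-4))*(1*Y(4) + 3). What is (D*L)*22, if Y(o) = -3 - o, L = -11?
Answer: -23232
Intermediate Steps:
D = 96 (D = (6*(-4))*(1*(-3 - 1*4) + 3) = -24*(1*(-3 - 4) + 3) = -24*(1*(-7) + 3) = -24*(-7 + 3) = -24*(-4) = 96)
(D*L)*22 = (96*(-11))*22 = -1056*22 = -23232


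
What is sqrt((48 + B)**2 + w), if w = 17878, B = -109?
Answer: sqrt(21599) ≈ 146.97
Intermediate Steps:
sqrt((48 + B)**2 + w) = sqrt((48 - 109)**2 + 17878) = sqrt((-61)**2 + 17878) = sqrt(3721 + 17878) = sqrt(21599)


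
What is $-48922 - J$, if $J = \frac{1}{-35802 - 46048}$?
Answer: $- \frac{4004265699}{81850} \approx -48922.0$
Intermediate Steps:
$J = - \frac{1}{81850}$ ($J = \frac{1}{-81850} = - \frac{1}{81850} \approx -1.2217 \cdot 10^{-5}$)
$-48922 - J = -48922 - - \frac{1}{81850} = -48922 + \frac{1}{81850} = - \frac{4004265699}{81850}$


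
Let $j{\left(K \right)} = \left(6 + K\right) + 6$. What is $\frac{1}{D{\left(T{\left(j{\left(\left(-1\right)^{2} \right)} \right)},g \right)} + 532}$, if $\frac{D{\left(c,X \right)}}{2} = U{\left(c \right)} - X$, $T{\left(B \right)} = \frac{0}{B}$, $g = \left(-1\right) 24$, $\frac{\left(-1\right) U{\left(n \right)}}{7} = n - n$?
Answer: $\frac{1}{580} \approx 0.0017241$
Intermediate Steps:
$U{\left(n \right)} = 0$ ($U{\left(n \right)} = - 7 \left(n - n\right) = \left(-7\right) 0 = 0$)
$g = -24$
$j{\left(K \right)} = 12 + K$
$T{\left(B \right)} = 0$
$D{\left(c,X \right)} = - 2 X$ ($D{\left(c,X \right)} = 2 \left(0 - X\right) = 2 \left(- X\right) = - 2 X$)
$\frac{1}{D{\left(T{\left(j{\left(\left(-1\right)^{2} \right)} \right)},g \right)} + 532} = \frac{1}{\left(-2\right) \left(-24\right) + 532} = \frac{1}{48 + 532} = \frac{1}{580}$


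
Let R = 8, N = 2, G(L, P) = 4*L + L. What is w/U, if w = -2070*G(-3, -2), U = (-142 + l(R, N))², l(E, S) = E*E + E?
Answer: 621/98 ≈ 6.3367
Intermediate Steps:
G(L, P) = 5*L
l(E, S) = E + E² (l(E, S) = E² + E = E + E²)
U = 4900 (U = (-142 + 8*(1 + 8))² = (-142 + 8*9)² = (-142 + 72)² = (-70)² = 4900)
w = 31050 (w = -10350*(-3) = -2070*(-15) = 31050)
w/U = 31050/4900 = 31050*(1/4900) = 621/98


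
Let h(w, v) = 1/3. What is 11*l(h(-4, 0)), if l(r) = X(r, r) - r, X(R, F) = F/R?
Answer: 22/3 ≈ 7.3333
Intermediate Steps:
h(w, v) = ⅓
l(r) = 1 - r (l(r) = r/r - r = 1 - r)
11*l(h(-4, 0)) = 11*(1 - 1*⅓) = 11*(1 - ⅓) = 11*(⅔) = 22/3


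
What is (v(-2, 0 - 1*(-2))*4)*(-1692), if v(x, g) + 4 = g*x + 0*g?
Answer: 54144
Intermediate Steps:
v(x, g) = -4 + g*x (v(x, g) = -4 + (g*x + 0*g) = -4 + (g*x + 0) = -4 + g*x)
(v(-2, 0 - 1*(-2))*4)*(-1692) = ((-4 + (0 - 1*(-2))*(-2))*4)*(-1692) = ((-4 + (0 + 2)*(-2))*4)*(-1692) = ((-4 + 2*(-2))*4)*(-1692) = ((-4 - 4)*4)*(-1692) = -8*4*(-1692) = -32*(-1692) = 54144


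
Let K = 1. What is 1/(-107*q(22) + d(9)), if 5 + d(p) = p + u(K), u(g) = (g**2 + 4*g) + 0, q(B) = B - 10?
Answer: -1/1275 ≈ -0.00078431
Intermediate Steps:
q(B) = -10 + B
u(g) = g**2 + 4*g
d(p) = p (d(p) = -5 + (p + 1*(4 + 1)) = -5 + (p + 1*5) = -5 + (p + 5) = -5 + (5 + p) = p)
1/(-107*q(22) + d(9)) = 1/(-107*(-10 + 22) + 9) = 1/(-107*12 + 9) = 1/(-1284 + 9) = 1/(-1275) = -1/1275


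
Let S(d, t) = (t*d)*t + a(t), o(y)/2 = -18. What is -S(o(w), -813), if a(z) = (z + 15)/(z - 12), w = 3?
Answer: 6543592834/275 ≈ 2.3795e+7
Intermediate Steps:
o(y) = -36 (o(y) = 2*(-18) = -36)
a(z) = (15 + z)/(-12 + z)
S(d, t) = d*t² + (15 + t)/(-12 + t) (S(d, t) = (t*d)*t + (15 + t)/(-12 + t) = (d*t)*t + (15 + t)/(-12 + t) = d*t² + (15 + t)/(-12 + t))
-S(o(w), -813) = -(15 - 813 - 36*(-813)²*(-12 - 813))/(-12 - 813) = -(15 - 813 - 36*660969*(-825))/(-825) = -(-1)*(15 - 813 + 19630779300)/825 = -(-1)*19630778502/825 = -1*(-6543592834/275) = 6543592834/275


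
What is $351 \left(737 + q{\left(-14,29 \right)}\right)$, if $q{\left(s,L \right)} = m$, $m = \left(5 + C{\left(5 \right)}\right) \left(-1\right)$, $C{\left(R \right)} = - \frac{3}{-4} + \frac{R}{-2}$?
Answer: $\frac{1030185}{4} \approx 2.5755 \cdot 10^{5}$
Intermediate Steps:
$C{\left(R \right)} = \frac{3}{4} - \frac{R}{2}$ ($C{\left(R \right)} = \left(-3\right) \left(- \frac{1}{4}\right) + R \left(- \frac{1}{2}\right) = \frac{3}{4} - \frac{R}{2}$)
$m = - \frac{13}{4}$ ($m = \left(5 + \left(\frac{3}{4} - \frac{5}{2}\right)\right) \left(-1\right) = \left(5 - \frac{7}{4}\right) \left(-1\right) = \frac{13}{4} \left(-1\right) = - \frac{13}{4} \approx -3.25$)
$q{\left(s,L \right)} = - \frac{13}{4}$
$351 \left(737 + q{\left(-14,29 \right)}\right) = 351 \left(737 - \frac{13}{4}\right) = 351 \cdot \frac{2935}{4} = \frac{1030185}{4}$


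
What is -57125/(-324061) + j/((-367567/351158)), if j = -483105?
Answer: 54975733545745865/119114129587 ≈ 4.6154e+5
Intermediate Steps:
-57125/(-324061) + j/((-367567/351158)) = -57125/(-324061) - 483105/((-367567/351158)) = -57125*(-1/324061) - 483105/((-367567*1/351158)) = 57125/324061 - 483105/(-367567/351158) = 57125/324061 - 483105*(-351158/367567) = 57125/324061 + 169646185590/367567 = 54975733545745865/119114129587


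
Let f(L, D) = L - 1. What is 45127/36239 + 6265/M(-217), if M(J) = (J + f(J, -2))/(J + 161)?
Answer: 2546744201/3152793 ≈ 807.77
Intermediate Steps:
f(L, D) = -1 + L
M(J) = (-1 + 2*J)/(161 + J) (M(J) = (J + (-1 + J))/(J + 161) = (-1 + 2*J)/(161 + J))
45127/36239 + 6265/M(-217) = 45127/36239 + 6265/(((-1 + 2*(-217))/(161 - 217))) = 45127*(1/36239) + 6265/(((-1 - 434)/(-56))) = 45127/36239 + 6265/((-1/56*(-435))) = 45127/36239 + 6265/(435/56) = 45127/36239 + 6265*(56/435) = 45127/36239 + 70168/87 = 2546744201/3152793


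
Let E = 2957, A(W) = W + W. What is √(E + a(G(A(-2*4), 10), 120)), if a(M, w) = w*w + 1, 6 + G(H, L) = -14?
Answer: √17358 ≈ 131.75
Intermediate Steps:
A(W) = 2*W
G(H, L) = -20 (G(H, L) = -6 - 14 = -20)
a(M, w) = 1 + w² (a(M, w) = w² + 1 = 1 + w²)
√(E + a(G(A(-2*4), 10), 120)) = √(2957 + (1 + 120²)) = √(2957 + (1 + 14400)) = √(2957 + 14401) = √17358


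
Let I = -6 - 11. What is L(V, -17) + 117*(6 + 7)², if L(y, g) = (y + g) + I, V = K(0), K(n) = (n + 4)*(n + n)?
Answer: 19739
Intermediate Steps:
K(n) = 2*n*(4 + n) (K(n) = (4 + n)*(2*n) = 2*n*(4 + n))
I = -17
V = 0 (V = 2*0*(4 + 0) = 2*0*4 = 0)
L(y, g) = -17 + g + y (L(y, g) = (y + g) - 17 = (g + y) - 17 = -17 + g + y)
L(V, -17) + 117*(6 + 7)² = (-17 - 17 + 0) + 117*(6 + 7)² = -34 + 117*13² = -34 + 117*169 = -34 + 19773 = 19739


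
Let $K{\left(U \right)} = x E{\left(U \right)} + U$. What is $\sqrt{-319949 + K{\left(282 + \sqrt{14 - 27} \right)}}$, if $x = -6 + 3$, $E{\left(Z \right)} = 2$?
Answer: $\sqrt{-319673 + i \sqrt{13}} \approx 0.003 + 565.4 i$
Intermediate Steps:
$x = -3$
$K{\left(U \right)} = -6 + U$ ($K{\left(U \right)} = \left(-3\right) 2 + U = -6 + U$)
$\sqrt{-319949 + K{\left(282 + \sqrt{14 - 27} \right)}} = \sqrt{-319949 + \left(-6 + \left(282 + \sqrt{14 - 27}\right)\right)} = \sqrt{-319949 + \left(-6 + \left(282 + \sqrt{-13}\right)\right)} = \sqrt{-319949 + \left(-6 + \left(282 + i \sqrt{13}\right)\right)} = \sqrt{-319949 + \left(276 + i \sqrt{13}\right)} = \sqrt{-319673 + i \sqrt{13}}$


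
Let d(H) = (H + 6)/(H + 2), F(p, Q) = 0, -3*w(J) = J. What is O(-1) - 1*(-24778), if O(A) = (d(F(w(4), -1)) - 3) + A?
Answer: 24777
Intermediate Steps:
w(J) = -J/3
d(H) = (6 + H)/(2 + H)
O(A) = A (O(A) = ((6 + 0)/(2 + 0) - 3) + A = (6/2 - 3) + A = ((1/2)*6 - 3) + A = (3 - 3) + A = 0 + A = A)
O(-1) - 1*(-24778) = -1 - 1*(-24778) = -1 + 24778 = 24777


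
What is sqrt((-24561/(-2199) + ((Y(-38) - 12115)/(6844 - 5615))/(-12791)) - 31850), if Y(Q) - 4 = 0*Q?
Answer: I*sqrt(4227443518647848286675878)/11522861887 ≈ 178.43*I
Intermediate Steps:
Y(Q) = 4 (Y(Q) = 4 + 0*Q = 4 + 0 = 4)
sqrt((-24561/(-2199) + ((Y(-38) - 12115)/(6844 - 5615))/(-12791)) - 31850) = sqrt((-24561/(-2199) + ((4 - 12115)/(6844 - 5615))/(-12791)) - 31850) = sqrt((-24561*(-1/2199) - 12111/1229*(-1/12791)) - 31850) = sqrt((8187/733 - 12111*1/1229*(-1/12791)) - 31850) = sqrt((8187/733 - 12111/1229*(-1/12791)) - 31850) = sqrt((8187/733 + 12111/15720139) - 31850) = sqrt(128709655356/11522861887 - 31850) = sqrt(-366874441445594/11522861887) = I*sqrt(4227443518647848286675878)/11522861887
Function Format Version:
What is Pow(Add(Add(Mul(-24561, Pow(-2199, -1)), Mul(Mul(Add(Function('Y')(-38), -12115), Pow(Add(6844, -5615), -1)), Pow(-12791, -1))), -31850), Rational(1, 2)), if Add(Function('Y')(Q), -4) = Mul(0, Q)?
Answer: Mul(Rational(1, 11522861887), I, Pow(4227443518647848286675878, Rational(1, 2))) ≈ Mul(178.43, I)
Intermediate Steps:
Function('Y')(Q) = 4 (Function('Y')(Q) = Add(4, Mul(0, Q)) = Add(4, 0) = 4)
Pow(Add(Add(Mul(-24561, Pow(-2199, -1)), Mul(Mul(Add(Function('Y')(-38), -12115), Pow(Add(6844, -5615), -1)), Pow(-12791, -1))), -31850), Rational(1, 2)) = Pow(Add(Add(Mul(-24561, Pow(-2199, -1)), Mul(Mul(Add(4, -12115), Pow(Add(6844, -5615), -1)), Pow(-12791, -1))), -31850), Rational(1, 2)) = Pow(Add(Add(Mul(-24561, Rational(-1, 2199)), Mul(Mul(-12111, Pow(1229, -1)), Rational(-1, 12791))), -31850), Rational(1, 2)) = Pow(Add(Add(Rational(8187, 733), Mul(Mul(-12111, Rational(1, 1229)), Rational(-1, 12791))), -31850), Rational(1, 2)) = Pow(Add(Add(Rational(8187, 733), Mul(Rational(-12111, 1229), Rational(-1, 12791))), -31850), Rational(1, 2)) = Pow(Add(Add(Rational(8187, 733), Rational(12111, 15720139)), -31850), Rational(1, 2)) = Pow(Add(Rational(128709655356, 11522861887), -31850), Rational(1, 2)) = Pow(Rational(-366874441445594, 11522861887), Rational(1, 2)) = Mul(Rational(1, 11522861887), I, Pow(4227443518647848286675878, Rational(1, 2)))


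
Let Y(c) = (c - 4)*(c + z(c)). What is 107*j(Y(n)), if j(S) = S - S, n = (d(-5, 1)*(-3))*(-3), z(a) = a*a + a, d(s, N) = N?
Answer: 0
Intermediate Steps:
z(a) = a + a**2 (z(a) = a**2 + a = a + a**2)
n = 9 (n = (1*(-3))*(-3) = -3*(-3) = 9)
Y(c) = (-4 + c)*(c + c*(1 + c)) (Y(c) = (c - 4)*(c + c*(1 + c)) = (-4 + c)*(c + c*(1 + c)))
j(S) = 0
107*j(Y(n)) = 107*0 = 0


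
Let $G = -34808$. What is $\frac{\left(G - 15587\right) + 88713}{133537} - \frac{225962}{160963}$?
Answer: $- \frac{2182409760}{1954046921} \approx -1.1169$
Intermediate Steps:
$\frac{\left(G - 15587\right) + 88713}{133537} - \frac{225962}{160963} = \frac{\left(-34808 - 15587\right) + 88713}{133537} - \frac{225962}{160963} = \left(-50395 + 88713\right) \frac{1}{133537} - \frac{20542}{14633} = 38318 \cdot \frac{1}{133537} - \frac{20542}{14633} = \frac{38318}{133537} - \frac{20542}{14633} = - \frac{2182409760}{1954046921}$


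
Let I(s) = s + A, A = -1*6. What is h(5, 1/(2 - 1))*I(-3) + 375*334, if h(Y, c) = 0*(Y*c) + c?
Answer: 125241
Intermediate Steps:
A = -6
h(Y, c) = c (h(Y, c) = 0 + c = c)
I(s) = -6 + s (I(s) = s - 6 = -6 + s)
h(5, 1/(2 - 1))*I(-3) + 375*334 = (-6 - 3)/(2 - 1) + 375*334 = -9/1 + 125250 = 1*(-9) + 125250 = -9 + 125250 = 125241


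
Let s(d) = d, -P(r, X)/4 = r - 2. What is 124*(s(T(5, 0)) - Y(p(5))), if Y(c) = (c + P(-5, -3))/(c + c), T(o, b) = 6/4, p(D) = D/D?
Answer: -1612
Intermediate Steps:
p(D) = 1
T(o, b) = 3/2 (T(o, b) = 6*(¼) = 3/2)
P(r, X) = 8 - 4*r (P(r, X) = -4*(r - 2) = -4*(-2 + r) = 8 - 4*r)
Y(c) = (28 + c)/(2*c) (Y(c) = (c + (8 - 4*(-5)))/(c + c) = (c + (8 + 20))/((2*c)) = (c + 28)*(1/(2*c)) = (28 + c)*(1/(2*c)) = (28 + c)/(2*c))
124*(s(T(5, 0)) - Y(p(5))) = 124*(3/2 - (28 + 1)/(2*1)) = 124*(3/2 - 29/2) = 124*(-13) = -1612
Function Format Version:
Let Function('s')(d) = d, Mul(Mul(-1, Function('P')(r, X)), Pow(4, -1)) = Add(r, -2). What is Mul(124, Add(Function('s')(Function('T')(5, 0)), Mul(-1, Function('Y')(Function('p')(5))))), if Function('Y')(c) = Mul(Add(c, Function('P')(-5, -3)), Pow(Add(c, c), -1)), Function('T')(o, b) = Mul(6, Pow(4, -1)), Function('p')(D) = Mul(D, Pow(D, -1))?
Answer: -1612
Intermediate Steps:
Function('p')(D) = 1
Function('T')(o, b) = Rational(3, 2) (Function('T')(o, b) = Mul(6, Rational(1, 4)) = Rational(3, 2))
Function('P')(r, X) = Add(8, Mul(-4, r)) (Function('P')(r, X) = Mul(-4, Add(r, -2)) = Mul(-4, Add(-2, r)) = Add(8, Mul(-4, r)))
Function('Y')(c) = Mul(Rational(1, 2), Pow(c, -1), Add(28, c)) (Function('Y')(c) = Mul(Add(c, Add(8, Mul(-4, -5))), Pow(Add(c, c), -1)) = Mul(Add(c, Add(8, 20)), Pow(Mul(2, c), -1)) = Mul(Add(c, 28), Mul(Rational(1, 2), Pow(c, -1))) = Mul(Add(28, c), Mul(Rational(1, 2), Pow(c, -1))) = Mul(Rational(1, 2), Pow(c, -1), Add(28, c)))
Mul(124, Add(Function('s')(Function('T')(5, 0)), Mul(-1, Function('Y')(Function('p')(5))))) = Mul(124, Add(Rational(3, 2), Mul(-1, Mul(Rational(1, 2), Pow(1, -1), Add(28, 1))))) = Mul(124, Add(Rational(3, 2), Mul(-1, Mul(Rational(1, 2), 1, 29)))) = Mul(124, Add(Rational(3, 2), Mul(-1, Rational(29, 2)))) = Mul(124, Add(Rational(3, 2), Rational(-29, 2))) = Mul(124, -13) = -1612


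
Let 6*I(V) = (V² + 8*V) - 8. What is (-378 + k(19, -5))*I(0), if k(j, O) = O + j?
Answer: 1456/3 ≈ 485.33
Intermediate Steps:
I(V) = -4/3 + V²/6 + 4*V/3 (I(V) = ((V² + 8*V) - 8)/6 = (-8 + V² + 8*V)/6 = -4/3 + V²/6 + 4*V/3)
(-378 + k(19, -5))*I(0) = (-378 + (-5 + 19))*(-4/3 + (⅙)*0² + (4/3)*0) = (-378 + 14)*(-4/3 + (⅙)*0 + 0) = -364*(-4/3 + 0 + 0) = -364*(-4/3) = 1456/3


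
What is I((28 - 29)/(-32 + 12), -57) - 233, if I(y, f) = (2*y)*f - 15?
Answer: -2537/10 ≈ -253.70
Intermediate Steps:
I(y, f) = -15 + 2*f*y (I(y, f) = 2*f*y - 15 = -15 + 2*f*y)
I((28 - 29)/(-32 + 12), -57) - 233 = (-15 + 2*(-57)*((28 - 29)/(-32 + 12))) - 233 = (-15 + 2*(-57)*(-1/(-20))) - 233 = (-15 + 2*(-57)*(-1*(-1/20))) - 233 = (-15 + 2*(-57)*(1/20)) - 233 = (-15 - 57/10) - 233 = -207/10 - 233 = -2537/10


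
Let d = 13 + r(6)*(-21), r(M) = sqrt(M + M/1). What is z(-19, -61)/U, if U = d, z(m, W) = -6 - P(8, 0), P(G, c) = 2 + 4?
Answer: 156/5123 + 504*sqrt(3)/5123 ≈ 0.20085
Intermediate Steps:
r(M) = sqrt(2)*sqrt(M) (r(M) = sqrt(M + M*1) = sqrt(M + M) = sqrt(2*M) = sqrt(2)*sqrt(M))
P(G, c) = 6
d = 13 - 42*sqrt(3) (d = 13 + (sqrt(2)*sqrt(6))*(-21) = 13 + (2*sqrt(3))*(-21) = 13 - 42*sqrt(3) ≈ -59.746)
z(m, W) = -12 (z(m, W) = -6 - 1*6 = -6 - 6 = -12)
U = 13 - 42*sqrt(3) ≈ -59.746
z(-19, -61)/U = -12/(13 - 42*sqrt(3))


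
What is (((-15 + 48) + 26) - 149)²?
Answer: 8100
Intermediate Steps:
(((-15 + 48) + 26) - 149)² = ((33 + 26) - 149)² = (59 - 149)² = (-90)² = 8100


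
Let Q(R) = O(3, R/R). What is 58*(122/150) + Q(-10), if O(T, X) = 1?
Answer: 3613/75 ≈ 48.173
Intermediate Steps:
Q(R) = 1
58*(122/150) + Q(-10) = 58*(122/150) + 1 = 58*(122*(1/150)) + 1 = 58*(61/75) + 1 = 3538/75 + 1 = 3613/75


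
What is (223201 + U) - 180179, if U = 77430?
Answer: 120452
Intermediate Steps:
(223201 + U) - 180179 = (223201 + 77430) - 180179 = 300631 - 180179 = 120452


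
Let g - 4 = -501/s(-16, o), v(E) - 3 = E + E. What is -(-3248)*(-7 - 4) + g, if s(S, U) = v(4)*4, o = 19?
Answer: -1572357/44 ≈ -35735.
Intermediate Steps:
v(E) = 3 + 2*E (v(E) = 3 + (E + E) = 3 + 2*E)
s(S, U) = 44 (s(S, U) = (3 + 2*4)*4 = (3 + 8)*4 = 11*4 = 44)
g = -325/44 (g = 4 - 501/44 = -325/44 ≈ -7.3864)
-(-3248)*(-7 - 4) + g = -(-3248)*(-7 - 4) - 325/44 = -(-3248)*(-11) - 325/44 = -406*88 - 325/44 = -35728 - 325/44 = -1572357/44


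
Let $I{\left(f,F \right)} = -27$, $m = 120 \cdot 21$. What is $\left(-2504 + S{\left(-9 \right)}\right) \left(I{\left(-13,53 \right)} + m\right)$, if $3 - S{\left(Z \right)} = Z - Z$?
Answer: $-6234993$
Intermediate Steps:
$m = 2520$
$S{\left(Z \right)} = 3$ ($S{\left(Z \right)} = 3 - \left(Z - Z\right) = 3 - 0 = 3 + 0 = 3$)
$\left(-2504 + S{\left(-9 \right)}\right) \left(I{\left(-13,53 \right)} + m\right) = \left(-2504 + 3\right) \left(-27 + 2520\right) = \left(-2501\right) 2493 = -6234993$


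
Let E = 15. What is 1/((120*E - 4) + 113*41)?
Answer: 1/6429 ≈ 0.00015555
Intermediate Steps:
1/((120*E - 4) + 113*41) = 1/((120*15 - 4) + 113*41) = 1/((1800 - 4) + 4633) = 1/(1796 + 4633) = 1/6429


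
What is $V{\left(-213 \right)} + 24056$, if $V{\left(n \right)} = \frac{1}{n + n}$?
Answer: $\frac{10247855}{426} \approx 24056.0$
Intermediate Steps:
$V{\left(n \right)} = \frac{1}{2 n}$
$V{\left(-213 \right)} + 24056 = \frac{1}{2 \left(-213\right)} + 24056 = \frac{1}{2} \left(- \frac{1}{213}\right) + 24056 = - \frac{1}{426} + 24056 = \frac{10247855}{426}$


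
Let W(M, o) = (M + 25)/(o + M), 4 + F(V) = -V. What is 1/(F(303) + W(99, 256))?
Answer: -355/108861 ≈ -0.0032610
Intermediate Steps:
F(V) = -4 - V
W(M, o) = (25 + M)/(M + o)
1/(F(303) + W(99, 256)) = 1/((-4 - 1*303) + (25 + 99)/(99 + 256)) = 1/((-4 - 303) + 124/355) = 1/(-307 + (1/355)*124) = 1/(-307 + 124/355) = 1/(-108861/355) = -355/108861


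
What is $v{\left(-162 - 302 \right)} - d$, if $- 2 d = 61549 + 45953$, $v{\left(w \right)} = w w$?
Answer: $269047$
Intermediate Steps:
$v{\left(w \right)} = w^{2}$
$d = -53751$ ($d = - \frac{61549 + 45953}{2} = \left(- \frac{1}{2}\right) 107502 = -53751$)
$v{\left(-162 - 302 \right)} - d = \left(-162 - 302\right)^{2} - -53751 = \left(-464\right)^{2} + 53751 = 215296 + 53751 = 269047$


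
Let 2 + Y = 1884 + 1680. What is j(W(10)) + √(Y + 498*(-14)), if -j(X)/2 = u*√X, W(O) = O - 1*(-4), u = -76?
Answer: 152*√14 + I*√3410 ≈ 568.73 + 58.395*I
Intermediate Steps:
W(O) = 4 + O (W(O) = O + 4 = 4 + O)
Y = 3562 (Y = -2 + (1884 + 1680) = -2 + 3564 = 3562)
j(X) = 152*√X (j(X) = -(-152)*√X = 152*√X)
j(W(10)) + √(Y + 498*(-14)) = 152*√(4 + 10) + √(3562 + 498*(-14)) = 152*√14 + √(3562 - 6972) = 152*√14 + √(-3410) = 152*√14 + I*√3410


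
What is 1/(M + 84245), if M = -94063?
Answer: -1/9818 ≈ -0.00010185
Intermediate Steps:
1/(M + 84245) = 1/(-94063 + 84245) = 1/(-9818) = -1/9818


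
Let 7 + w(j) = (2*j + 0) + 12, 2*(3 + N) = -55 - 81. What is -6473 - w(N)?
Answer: -6336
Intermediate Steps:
N = -71 (N = -3 + (-55 - 81)/2 = -3 + (1/2)*(-136) = -3 - 68 = -71)
w(j) = 5 + 2*j (w(j) = -7 + ((2*j + 0) + 12) = -7 + (2*j + 12) = -7 + (12 + 2*j) = 5 + 2*j)
-6473 - w(N) = -6473 - (5 + 2*(-71)) = -6473 - (5 - 142) = -6473 - 1*(-137) = -6473 + 137 = -6336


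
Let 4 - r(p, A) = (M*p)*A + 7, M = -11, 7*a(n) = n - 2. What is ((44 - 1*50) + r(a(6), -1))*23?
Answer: -2461/7 ≈ -351.57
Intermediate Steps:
a(n) = -2/7 + n/7 (a(n) = (n - 2)/7 = (-2 + n)/7 = -2/7 + n/7)
r(p, A) = -3 + 11*A*p (r(p, A) = 4 - ((-11*p)*A + 7) = 4 - (-11*A*p + 7) = 4 - (7 - 11*A*p) = 4 + (-7 + 11*A*p) = -3 + 11*A*p)
((44 - 1*50) + r(a(6), -1))*23 = ((44 - 1*50) + (-3 + 11*(-1)*(-2/7 + (⅐)*6)))*23 = ((44 - 50) + (-3 + 11*(-1)*(-2/7 + 6/7)))*23 = (-6 + (-3 + 11*(-1)*(4/7)))*23 = (-6 + (-3 - 44/7))*23 = (-6 - 65/7)*23 = -107/7*23 = -2461/7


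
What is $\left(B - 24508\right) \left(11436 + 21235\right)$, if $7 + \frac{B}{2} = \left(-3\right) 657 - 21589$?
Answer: $-2340615782$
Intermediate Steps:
$B = -47134$ ($B = -14 + 2 \left(\left(-3\right) 657 - 21589\right) = -14 + 2 \left(-1971 - 21589\right) = -14 + 2 \left(-23560\right) = -14 - 47120 = -47134$)
$\left(B - 24508\right) \left(11436 + 21235\right) = \left(-47134 - 24508\right) \left(11436 + 21235\right) = \left(-71642\right) 32671 = -2340615782$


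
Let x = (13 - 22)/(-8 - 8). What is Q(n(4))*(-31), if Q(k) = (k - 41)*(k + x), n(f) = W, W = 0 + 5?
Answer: 24831/4 ≈ 6207.8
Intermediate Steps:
W = 5
x = 9/16 (x = -9/(-16) = -9*(-1/16) = 9/16 ≈ 0.56250)
n(f) = 5
Q(k) = (-41 + k)*(9/16 + k) (Q(k) = (k - 41)*(k + 9/16) = (-41 + k)*(9/16 + k))
Q(n(4))*(-31) = (-369/16 + 5² - 647/16*5)*(-31) = (-369/16 + 25 - 3235/16)*(-31) = -801/4*(-31) = 24831/4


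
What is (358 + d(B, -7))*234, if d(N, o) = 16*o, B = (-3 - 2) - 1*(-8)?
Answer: 57564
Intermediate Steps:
B = 3 (B = -5 + 8 = 3)
(358 + d(B, -7))*234 = (358 + 16*(-7))*234 = (358 - 112)*234 = 246*234 = 57564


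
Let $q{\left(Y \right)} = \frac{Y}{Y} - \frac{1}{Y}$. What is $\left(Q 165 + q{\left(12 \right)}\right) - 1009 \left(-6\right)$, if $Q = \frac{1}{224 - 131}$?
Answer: $\frac{2253089}{372} \approx 6056.7$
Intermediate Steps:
$Q = \frac{1}{93} \approx 0.010753$
$q{\left(Y \right)} = 1 - \frac{1}{Y}$
$\left(Q 165 + q{\left(12 \right)}\right) - 1009 \left(-6\right) = \left(\frac{1}{93} \cdot 165 + \frac{-1 + 12}{12}\right) - 1009 \left(-6\right) = \left(\frac{55}{31} + \frac{1}{12} \cdot 11\right) - -6054 = \left(\frac{55}{31} + \frac{11}{12}\right) + 6054 = \frac{1001}{372} + 6054 = \frac{2253089}{372}$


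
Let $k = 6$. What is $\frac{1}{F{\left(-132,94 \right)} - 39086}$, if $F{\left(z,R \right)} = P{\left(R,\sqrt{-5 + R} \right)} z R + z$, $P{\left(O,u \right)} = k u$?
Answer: $\frac{19609}{245872433566} - \frac{18612 \sqrt{89}}{122936216783} \approx -1.3485 \cdot 10^{-6}$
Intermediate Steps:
$P{\left(O,u \right)} = 6 u$
$F{\left(z,R \right)} = z + 6 R z \sqrt{-5 + R}$ ($F{\left(z,R \right)} = 6 \sqrt{-5 + R} z R + z = 6 z \sqrt{-5 + R} R + z = 6 R z \sqrt{-5 + R} + z = z + 6 R z \sqrt{-5 + R}$)
$\frac{1}{F{\left(-132,94 \right)} - 39086} = \frac{1}{- 132 \left(1 + 6 \cdot 94 \sqrt{-5 + 94}\right) - 39086} = \frac{1}{- 132 \left(1 + 6 \cdot 94 \sqrt{89}\right) - 39086} = \frac{1}{- 132 \left(1 + 564 \sqrt{89}\right) - 39086} = \frac{1}{\left(-132 - 74448 \sqrt{89}\right) - 39086} = \frac{1}{-39218 - 74448 \sqrt{89}}$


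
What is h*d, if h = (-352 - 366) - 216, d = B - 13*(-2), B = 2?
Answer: -26152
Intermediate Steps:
d = 28 (d = 2 - 13*(-2) = 2 + 26 = 28)
h = -934 (h = -718 - 216 = -934)
h*d = -934*28 = -26152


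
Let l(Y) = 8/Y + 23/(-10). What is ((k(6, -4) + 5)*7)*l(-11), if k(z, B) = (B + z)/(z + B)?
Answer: -6993/55 ≈ -127.15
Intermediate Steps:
k(z, B) = 1 (k(z, B) = (B + z)/(B + z) = 1)
l(Y) = -23/10 + 8/Y (l(Y) = 8/Y + 23*(-⅒) = 8/Y - 23/10 = -23/10 + 8/Y)
((k(6, -4) + 5)*7)*l(-11) = ((1 + 5)*7)*(-23/10 + 8/(-11)) = (6*7)*(-23/10 + 8*(-1/11)) = 42*(-23/10 - 8/11) = 42*(-333/110) = -6993/55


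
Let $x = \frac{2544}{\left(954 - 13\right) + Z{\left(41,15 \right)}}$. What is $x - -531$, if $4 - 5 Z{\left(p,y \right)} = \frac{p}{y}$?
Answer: $\frac{18838107}{35297} \approx 533.7$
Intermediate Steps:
$Z{\left(p,y \right)} = \frac{4}{5} - \frac{p}{5 y}$ ($Z{\left(p,y \right)} = \frac{4}{5} - \frac{p \frac{1}{y}}{5} = \frac{4}{5} - \frac{p}{5 y}$)
$x = \frac{95400}{35297}$ ($x = \frac{2544}{\left(954 - 13\right) + \frac{\left(-1\right) 41 + 4 \cdot 15}{5 \cdot 15}} = \frac{2544}{941 + \frac{1}{5} \cdot \frac{1}{15} \left(-41 + 60\right)} = \frac{2544}{941 + \frac{1}{5} \cdot \frac{1}{15} \cdot 19} = \frac{2544}{941 + \frac{19}{75}} = \frac{2544}{\frac{70594}{75}} = 2544 \cdot \frac{75}{70594} = \frac{95400}{35297} \approx 2.7028$)
$x - -531 = \frac{95400}{35297} - -531 = \frac{95400}{35297} + 531 = \frac{18838107}{35297}$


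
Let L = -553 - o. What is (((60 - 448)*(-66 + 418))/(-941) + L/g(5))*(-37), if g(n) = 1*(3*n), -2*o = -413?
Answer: -98712337/28230 ≈ -3496.7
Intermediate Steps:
o = 413/2 (o = -1/2*(-413) = 413/2 ≈ 206.50)
L = -1519/2 (L = -553 - 1*413/2 = -553 - 413/2 = -1519/2 ≈ -759.50)
g(n) = 3*n
(((60 - 448)*(-66 + 418))/(-941) + L/g(5))*(-37) = (((60 - 448)*(-66 + 418))/(-941) - 1519/(2*(3*5)))*(-37) = (-388*352*(-1/941) - 1519/2/15)*(-37) = (-136576*(-1/941) - 1519/2*1/15)*(-37) = (136576/941 - 1519/30)*(-37) = (2667901/28230)*(-37) = -98712337/28230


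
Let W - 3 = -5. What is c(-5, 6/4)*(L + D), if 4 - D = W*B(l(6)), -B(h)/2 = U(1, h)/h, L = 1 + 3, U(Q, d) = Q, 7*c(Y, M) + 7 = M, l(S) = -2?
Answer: -55/7 ≈ -7.8571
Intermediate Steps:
c(Y, M) = -1 + M/7
W = -2 (W = 3 - 5 = -2)
L = 4
B(h) = -2/h
D = 6 (D = 4 - (-2)*(-2/(-2)) = 4 - (-2)*(-2*(-1/2)) = 4 - (-2) = 4 - 1*(-2) = 4 + 2 = 6)
c(-5, 6/4)*(L + D) = (-1 + (6/4)/7)*(4 + 6) = (-1 + (6*(1/4))/7)*10 = (-1 + (1/7)*(3/2))*10 = (-1 + 3/14)*10 = -11/14*10 = -55/7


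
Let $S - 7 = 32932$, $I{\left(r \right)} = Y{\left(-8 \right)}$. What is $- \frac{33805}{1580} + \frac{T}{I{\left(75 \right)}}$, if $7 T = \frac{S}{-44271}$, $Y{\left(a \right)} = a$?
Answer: $- \frac{4187825053}{195854904} \approx -21.382$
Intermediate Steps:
$I{\left(r \right)} = -8$
$S = 32939$ ($S = 7 + 32932 = 32939$)
$T = - \frac{32939}{309897}$ ($T = \frac{32939 \frac{1}{-44271}}{7} = \frac{32939 \left(- \frac{1}{44271}\right)}{7} = \frac{1}{7} \left(- \frac{32939}{44271}\right) = - \frac{32939}{309897} \approx -0.10629$)
$- \frac{33805}{1580} + \frac{T}{I{\left(75 \right)}} = - \frac{33805}{1580} - \frac{32939}{309897 \left(-8\right)} = \left(-33805\right) \frac{1}{1580} - - \frac{32939}{2479176} = - \frac{6761}{316} + \frac{32939}{2479176} = - \frac{4187825053}{195854904}$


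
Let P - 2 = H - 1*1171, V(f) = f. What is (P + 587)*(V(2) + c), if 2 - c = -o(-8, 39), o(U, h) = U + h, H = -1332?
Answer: -66990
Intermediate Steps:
P = -2501 (P = 2 + (-1332 - 1*1171) = 2 + (-1332 - 1171) = 2 - 2503 = -2501)
c = 33 (c = 2 - (-1)*(-8 + 39) = 2 - (-1)*31 = 2 - 1*(-31) = 2 + 31 = 33)
(P + 587)*(V(2) + c) = (-2501 + 587)*(2 + 33) = -1914*35 = -66990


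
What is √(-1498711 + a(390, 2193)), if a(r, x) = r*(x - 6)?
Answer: I*√645781 ≈ 803.61*I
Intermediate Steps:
a(r, x) = r*(-6 + x)
√(-1498711 + a(390, 2193)) = √(-1498711 + 390*(-6 + 2193)) = √(-1498711 + 390*2187) = √(-1498711 + 852930) = √(-645781) = I*√645781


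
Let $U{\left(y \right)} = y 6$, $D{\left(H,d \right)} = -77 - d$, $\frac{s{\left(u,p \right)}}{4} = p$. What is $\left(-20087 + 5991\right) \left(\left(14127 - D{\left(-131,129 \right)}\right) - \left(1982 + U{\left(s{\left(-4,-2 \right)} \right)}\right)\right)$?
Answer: $-174776304$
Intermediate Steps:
$s{\left(u,p \right)} = 4 p$
$U{\left(y \right)} = 6 y$
$\left(-20087 + 5991\right) \left(\left(14127 - D{\left(-131,129 \right)}\right) - \left(1982 + U{\left(s{\left(-4,-2 \right)} \right)}\right)\right) = \left(-20087 + 5991\right) \left(\left(14127 - \left(-77 - 129\right)\right) - \left(1982 + 6 \cdot 4 \left(-2\right)\right)\right) = - 14096 \left(\left(14127 - \left(-77 - 129\right)\right) - \left(1982 + 6 \left(-8\right)\right)\right) = - 14096 \left(\left(14127 - -206\right) - 1934\right) = - 14096 \left(\left(14127 + 206\right) + \left(-1982 + 48\right)\right) = - 14096 \left(14333 - 1934\right) = \left(-14096\right) 12399 = -174776304$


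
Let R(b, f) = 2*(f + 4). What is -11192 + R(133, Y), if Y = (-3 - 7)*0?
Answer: -11184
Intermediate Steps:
Y = 0 (Y = -10*0 = 0)
R(b, f) = 8 + 2*f (R(b, f) = 2*(4 + f) = 8 + 2*f)
-11192 + R(133, Y) = -11192 + (8 + 2*0) = -11192 + (8 + 0) = -11192 + 8 = -11184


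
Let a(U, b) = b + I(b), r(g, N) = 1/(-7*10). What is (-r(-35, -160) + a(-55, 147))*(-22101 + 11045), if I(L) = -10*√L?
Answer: -56888648/35 + 773920*√3 ≈ -2.8492e+5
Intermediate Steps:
r(g, N) = -1/70 (r(g, N) = 1/(-70) = -1/70)
a(U, b) = b - 10*√b
(-r(-35, -160) + a(-55, 147))*(-22101 + 11045) = (-1*(-1/70) + (147 - 70*√3))*(-22101 + 11045) = (1/70 + (147 - 70*√3))*(-11056) = (10291/70 - 70*√3)*(-11056) = -56888648/35 + 773920*√3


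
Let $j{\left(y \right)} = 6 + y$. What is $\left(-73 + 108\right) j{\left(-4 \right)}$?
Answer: $70$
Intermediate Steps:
$\left(-73 + 108\right) j{\left(-4 \right)} = \left(-73 + 108\right) \left(6 - 4\right) = 35 \cdot 2 = 70$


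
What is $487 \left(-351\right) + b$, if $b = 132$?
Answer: $-170805$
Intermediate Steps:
$487 \left(-351\right) + b = 487 \left(-351\right) + 132 = -170937 + 132 = -170805$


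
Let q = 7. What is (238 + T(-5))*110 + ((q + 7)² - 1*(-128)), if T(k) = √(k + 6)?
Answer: 26614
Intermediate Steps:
T(k) = √(6 + k)
(238 + T(-5))*110 + ((q + 7)² - 1*(-128)) = (238 + √(6 - 5))*110 + ((7 + 7)² - 1*(-128)) = (238 + √1)*110 + (14² + 128) = (238 + 1)*110 + (196 + 128) = 239*110 + 324 = 26290 + 324 = 26614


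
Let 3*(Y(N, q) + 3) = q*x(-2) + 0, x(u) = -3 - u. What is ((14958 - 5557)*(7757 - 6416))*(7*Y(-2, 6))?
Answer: -441235935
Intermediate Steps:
Y(N, q) = -3 - q/3 (Y(N, q) = -3 + (q*(-3 - 1*(-2)) + 0)/3 = -3 + (q*(-3 + 2) + 0)/3 = -3 + (q*(-1) + 0)/3 = -3 + (-q + 0)/3 = -3 + (-q)/3 = -3 - q/3)
((14958 - 5557)*(7757 - 6416))*(7*Y(-2, 6)) = ((14958 - 5557)*(7757 - 6416))*(7*(-3 - ⅓*6)) = (9401*1341)*(7*(-3 - 2)) = 12606741*(7*(-5)) = 12606741*(-35) = -441235935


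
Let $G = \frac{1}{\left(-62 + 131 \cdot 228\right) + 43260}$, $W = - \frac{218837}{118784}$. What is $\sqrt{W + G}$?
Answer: $\frac{i \sqrt{8470054363728153}}{67805248} \approx 1.3573 i$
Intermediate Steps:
$W = - \frac{218837}{118784}$ ($W = \left(-218837\right) \frac{1}{118784} = - \frac{218837}{118784} \approx -1.8423$)
$G = \frac{1}{73066}$ ($G = \frac{1}{\left(-62 + 29868\right) + 43260} = \frac{1}{29806 + 43260} = \frac{1}{73066} \approx 1.3686 \cdot 10^{-5}$)
$\sqrt{W + G} = \sqrt{- \frac{218837}{118784} + \frac{1}{73066}} = \sqrt{- \frac{7994712729}{4339535872}} = \frac{i \sqrt{8470054363728153}}{67805248}$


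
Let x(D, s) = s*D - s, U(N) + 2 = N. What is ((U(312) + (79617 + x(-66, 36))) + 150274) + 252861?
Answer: 480650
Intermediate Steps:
U(N) = -2 + N
x(D, s) = -s + D*s (x(D, s) = D*s - s = -s + D*s)
((U(312) + (79617 + x(-66, 36))) + 150274) + 252861 = (((-2 + 312) + (79617 + 36*(-1 - 66))) + 150274) + 252861 = ((310 + (79617 + 36*(-67))) + 150274) + 252861 = ((310 + (79617 - 2412)) + 150274) + 252861 = ((310 + 77205) + 150274) + 252861 = (77515 + 150274) + 252861 = 227789 + 252861 = 480650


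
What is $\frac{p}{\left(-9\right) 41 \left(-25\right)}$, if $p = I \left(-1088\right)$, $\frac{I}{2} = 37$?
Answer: $- \frac{80512}{9225} \approx -8.7276$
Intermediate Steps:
$I = 74$ ($I = 2 \cdot 37 = 74$)
$p = -80512$ ($p = 74 \left(-1088\right) = -80512$)
$\frac{p}{\left(-9\right) 41 \left(-25\right)} = - \frac{80512}{\left(-9\right) 41 \left(-25\right)} = - \frac{80512}{\left(-369\right) \left(-25\right)} = - \frac{80512}{9225}$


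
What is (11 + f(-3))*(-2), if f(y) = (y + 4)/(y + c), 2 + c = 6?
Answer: -24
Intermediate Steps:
c = 4 (c = -2 + 6 = 4)
f(y) = 1 (f(y) = (y + 4)/(y + 4) = (4 + y)/(4 + y) = 1)
(11 + f(-3))*(-2) = (11 + 1)*(-2) = 12*(-2) = -24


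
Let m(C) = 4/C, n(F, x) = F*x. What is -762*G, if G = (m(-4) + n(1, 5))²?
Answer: -12192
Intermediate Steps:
G = 16 (G = (4/(-4) + 1*5)² = (4*(-¼) + 5)² = (-1 + 5)² = 4² = 16)
-762*G = -762*16 = -12192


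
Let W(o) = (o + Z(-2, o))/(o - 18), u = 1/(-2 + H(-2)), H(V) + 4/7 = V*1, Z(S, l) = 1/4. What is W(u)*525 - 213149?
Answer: -124266392/583 ≈ -2.1315e+5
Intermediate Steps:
Z(S, l) = ¼
H(V) = -4/7 + V (H(V) = -4/7 + V*1 = -4/7 + V)
u = -7/32 (u = 1/(-2 + (-4/7 - 2)) = 1/(-2 - 18/7) = 1/(-32/7) = -7/32 ≈ -0.21875)
W(o) = (¼ + o)/(-18 + o) (W(o) = (o + ¼)/(o - 18) = (¼ + o)/(-18 + o))
W(u)*525 - 213149 = ((¼ - 7/32)/(-18 - 7/32))*525 - 213149 = ((1/32)/(-583/32))*525 - 213149 = -32/583*1/32*525 - 213149 = -1/583*525 - 213149 = -525/583 - 213149 = -124266392/583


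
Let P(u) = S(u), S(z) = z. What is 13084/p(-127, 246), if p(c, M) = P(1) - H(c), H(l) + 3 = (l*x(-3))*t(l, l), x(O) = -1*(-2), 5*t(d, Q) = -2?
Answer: -16355/122 ≈ -134.06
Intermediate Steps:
P(u) = u
t(d, Q) = -⅖ (t(d, Q) = (⅕)*(-2) = -⅖)
x(O) = 2
H(l) = -3 - 4*l/5 (H(l) = -3 + (l*2)*(-⅖) = -3 + (2*l)*(-⅖) = -3 - 4*l/5)
p(c, M) = 4 + 4*c/5 (p(c, M) = 1 - (-3 - 4*c/5) = 1 + (3 + 4*c/5) = 4 + 4*c/5)
13084/p(-127, 246) = 13084/(4 + (⅘)*(-127)) = 13084/(4 - 508/5) = 13084/(-488/5) = 13084*(-5/488) = -16355/122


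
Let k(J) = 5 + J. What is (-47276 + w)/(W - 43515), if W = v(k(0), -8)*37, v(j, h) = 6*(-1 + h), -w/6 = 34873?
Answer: 256514/45513 ≈ 5.6361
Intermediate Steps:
w = -209238 (w = -6*34873 = -209238)
v(j, h) = -6 + 6*h
W = -1998 (W = (-6 + 6*(-8))*37 = (-6 - 48)*37 = -54*37 = -1998)
(-47276 + w)/(W - 43515) = (-47276 - 209238)/(-1998 - 43515) = -256514/(-45513) = -256514*(-1/45513) = 256514/45513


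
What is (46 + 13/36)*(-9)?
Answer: -1669/4 ≈ -417.25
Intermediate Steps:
(46 + 13/36)*(-9) = (1669/36)*(-9) = -1669/4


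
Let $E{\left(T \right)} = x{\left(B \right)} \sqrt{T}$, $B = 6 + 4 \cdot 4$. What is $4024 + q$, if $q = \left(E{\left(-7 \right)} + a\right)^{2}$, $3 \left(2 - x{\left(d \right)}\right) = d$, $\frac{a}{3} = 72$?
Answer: $\frac{454328}{9} - 2304 i \sqrt{7} \approx 50481.0 - 6095.8 i$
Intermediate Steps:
$a = 216$ ($a = 3 \cdot 72 = 216$)
$B = 22$ ($B = 6 + 16 = 22$)
$x{\left(d \right)} = 2 - \frac{d}{3}$
$E{\left(T \right)} = - \frac{16 \sqrt{T}}{3}$ ($E{\left(T \right)} = \left(2 - \frac{22}{3}\right) \sqrt{T} = - \frac{16 \sqrt{T}}{3}$)
$q = \left(216 - \frac{16 i \sqrt{7}}{3}\right)^{2}$ ($q = \left(- \frac{16 \sqrt{-7}}{3} + 216\right)^{2} = \left(- \frac{16 i \sqrt{7}}{3} + 216\right)^{2} = \left(216 - \frac{16 i \sqrt{7}}{3}\right)^{2} \approx 46457.0 - 6095.8 i$)
$4024 + q = 4024 + \left(\frac{418112}{9} - 2304 i \sqrt{7}\right) = \frac{454328}{9} - 2304 i \sqrt{7}$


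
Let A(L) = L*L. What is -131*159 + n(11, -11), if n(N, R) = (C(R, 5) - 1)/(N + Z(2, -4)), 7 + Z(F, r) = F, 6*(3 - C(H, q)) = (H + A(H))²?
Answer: -190483/9 ≈ -21165.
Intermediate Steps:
A(L) = L²
C(H, q) = 3 - (H + H²)²/6
Z(F, r) = -7 + F
n(N, R) = (2 - R²*(1 + R)²/6)/(-5 + N) (n(N, R) = ((3 - R²*(1 + R)²/6) - 1)/(N + (-7 + 2)) = (2 - R²*(1 + R)²/6)/(N - 5) = (2 - R²*(1 + R)²/6)/(-5 + N))
-131*159 + n(11, -11) = -131*159 + (12 - 1*(-11)²*(1 - 11)²)/(6*(-5 + 11)) = -20829 + (⅙)*(12 - 1*121*(-10)²)/6 = -20829 + (⅙)*(⅙)*(12 - 1*121*100) = -20829 + (⅙)*(⅙)*(12 - 12100) = -20829 + (⅙)*(⅙)*(-12088) = -20829 - 3022/9 = -190483/9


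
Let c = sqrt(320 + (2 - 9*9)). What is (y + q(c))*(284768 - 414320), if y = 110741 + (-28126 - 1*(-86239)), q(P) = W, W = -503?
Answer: -21810208752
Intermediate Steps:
c = sqrt(241) (c = sqrt(320 + (2 - 81)) = sqrt(320 - 79) = sqrt(241) ≈ 15.524)
q(P) = -503
y = 168854 (y = 110741 + (-28126 + 86239) = 110741 + 58113 = 168854)
(y + q(c))*(284768 - 414320) = (168854 - 503)*(284768 - 414320) = 168351*(-129552) = -21810208752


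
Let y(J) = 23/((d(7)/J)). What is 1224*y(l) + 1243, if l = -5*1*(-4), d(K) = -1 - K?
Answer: -69137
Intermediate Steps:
l = 20 (l = -5*(-4) = 20)
y(J) = -23*J/8 (y(J) = 23/(((-1 - 1*7)/J)) = 23/(((-1 - 7)/J)) = 23/((-8/J)) = 23*(-J/8) = -23*J/8)
1224*y(l) + 1243 = 1224*(-23/8*20) + 1243 = 1224*(-115/2) + 1243 = -70380 + 1243 = -69137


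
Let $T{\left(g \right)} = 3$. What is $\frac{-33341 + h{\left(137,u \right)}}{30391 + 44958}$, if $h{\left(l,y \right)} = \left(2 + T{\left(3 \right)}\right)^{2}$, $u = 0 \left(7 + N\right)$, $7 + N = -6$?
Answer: $- \frac{33316}{75349} \approx -0.44216$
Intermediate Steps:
$N = -13$ ($N = -7 - 6 = -13$)
$u = 0$ ($u = 0 \left(7 - 13\right) = 0 \left(-6\right) = 0$)
$h{\left(l,y \right)} = 25$ ($h{\left(l,y \right)} = \left(2 + 3\right)^{2} = 5^{2} = 25$)
$\frac{-33341 + h{\left(137,u \right)}}{30391 + 44958} = \frac{-33341 + 25}{30391 + 44958} = - \frac{33316}{75349}$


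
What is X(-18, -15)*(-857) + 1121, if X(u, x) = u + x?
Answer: 29402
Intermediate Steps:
X(-18, -15)*(-857) + 1121 = (-18 - 15)*(-857) + 1121 = -33*(-857) + 1121 = 28281 + 1121 = 29402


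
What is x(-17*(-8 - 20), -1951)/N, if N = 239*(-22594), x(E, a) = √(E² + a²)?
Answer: -√4032977/5399966 ≈ -0.00037190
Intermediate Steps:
N = -5399966
x(-17*(-8 - 20), -1951)/N = √((-17*(-8 - 20))² + (-1951)²)/(-5399966) = √((-17*(-28))² + 3806401)*(-1/5399966) = √(476² + 3806401)*(-1/5399966) = √(226576 + 3806401)*(-1/5399966) = √4032977*(-1/5399966) = -√4032977/5399966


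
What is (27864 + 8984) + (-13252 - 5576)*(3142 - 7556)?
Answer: 83143640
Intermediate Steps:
(27864 + 8984) + (-13252 - 5576)*(3142 - 7556) = 36848 - 18828*(-4414) = 36848 + 83106792 = 83143640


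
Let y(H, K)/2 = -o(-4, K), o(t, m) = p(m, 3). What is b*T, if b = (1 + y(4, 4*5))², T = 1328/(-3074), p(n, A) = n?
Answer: -1009944/1537 ≈ -657.09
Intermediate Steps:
o(t, m) = m
T = -664/1537 (T = 1328*(-1/3074) = -664/1537 ≈ -0.43201)
y(H, K) = -2*K (y(H, K) = 2*(-K) = -2*K)
b = 1521 (b = (1 - 8*5)² = (1 - 2*20)² = (1 - 40)² = (-39)² = 1521)
b*T = 1521*(-664/1537) = -1009944/1537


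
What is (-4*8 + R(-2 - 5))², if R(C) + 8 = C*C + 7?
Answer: 256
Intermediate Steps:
R(C) = -1 + C² (R(C) = -8 + (C*C + 7) = -8 + (C² + 7) = -8 + (7 + C²) = -1 + C²)
(-4*8 + R(-2 - 5))² = (-4*8 + (-1 + (-2 - 5)²))² = (-32 + (-1 + (-7)²))² = (-32 + (-1 + 49))² = (-32 + 48)² = 16² = 256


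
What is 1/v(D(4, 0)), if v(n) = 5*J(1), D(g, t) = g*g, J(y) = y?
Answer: ⅕ ≈ 0.20000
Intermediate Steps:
D(g, t) = g²
v(n) = 5 (v(n) = 5*1 = 5)
1/v(D(4, 0)) = 1/5 = ⅕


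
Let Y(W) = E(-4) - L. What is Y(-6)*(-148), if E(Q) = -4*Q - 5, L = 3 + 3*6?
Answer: 1480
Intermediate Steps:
L = 21 (L = 3 + 18 = 21)
E(Q) = -5 - 4*Q
Y(W) = -10 (Y(W) = (-5 - 4*(-4)) - 1*21 = (-5 + 16) - 21 = 11 - 21 = -10)
Y(-6)*(-148) = -10*(-148) = 1480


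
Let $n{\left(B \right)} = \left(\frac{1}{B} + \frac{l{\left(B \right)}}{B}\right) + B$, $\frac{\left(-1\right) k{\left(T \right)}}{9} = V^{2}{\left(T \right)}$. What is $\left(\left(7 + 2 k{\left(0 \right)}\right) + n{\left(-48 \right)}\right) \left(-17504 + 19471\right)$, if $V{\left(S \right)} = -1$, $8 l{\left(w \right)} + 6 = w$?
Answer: $- \frac{22236935}{192} \approx -1.1582 \cdot 10^{5}$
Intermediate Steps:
$l{\left(w \right)} = - \frac{3}{4} + \frac{w}{8}$
$k{\left(T \right)} = -9$ ($k{\left(T \right)} = - 9 \left(-1\right)^{2} = \left(-9\right) 1 = -9$)
$n{\left(B \right)} = B + \frac{1}{B} + \frac{- \frac{3}{4} + \frac{B}{8}}{B}$ ($n{\left(B \right)} = \left(\frac{1}{B} + \frac{- \frac{3}{4} + \frac{B}{8}}{B}\right) + B = B + \frac{1}{B} + \frac{- \frac{3}{4} + \frac{B}{8}}{B}$)
$\left(\left(7 + 2 k{\left(0 \right)}\right) + n{\left(-48 \right)}\right) \left(-17504 + 19471\right) = \left(\left(7 + 2 \left(-9\right)\right) + \left(\frac{1}{8} - 48 + \frac{1}{4 \left(-48\right)}\right)\right) \left(-17504 + 19471\right) = \left(\left(7 - 18\right) + \left(\frac{1}{8} - 48 + \frac{1}{4} \left(- \frac{1}{48}\right)\right)\right) 1967 = \left(-11 - \frac{9193}{192}\right) 1967 = \left(- \frac{11305}{192}\right) 1967 = - \frac{22236935}{192}$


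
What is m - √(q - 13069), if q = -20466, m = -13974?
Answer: -13974 - I*√33535 ≈ -13974.0 - 183.13*I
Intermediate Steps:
m - √(q - 13069) = -13974 - √(-20466 - 13069) = -13974 - √(-33535) = -13974 - I*√33535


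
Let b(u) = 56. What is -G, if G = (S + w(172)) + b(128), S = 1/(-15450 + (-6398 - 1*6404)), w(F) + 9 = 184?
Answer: -6526211/28252 ≈ -231.00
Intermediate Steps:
w(F) = 175 (w(F) = -9 + 184 = 175)
S = -1/28252 (S = 1/(-15450 + (-6398 - 6404)) = 1/(-15450 - 12802) = 1/(-28252) = -1/28252 ≈ -3.5396e-5)
G = 6526211/28252 (G = (-1/28252 + 175) + 56 = 4944099/28252 + 56 = 6526211/28252 ≈ 231.00)
-G = -1*6526211/28252 = -6526211/28252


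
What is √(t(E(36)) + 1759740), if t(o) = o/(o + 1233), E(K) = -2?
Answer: √2666641363678/1231 ≈ 1326.6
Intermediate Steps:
t(o) = o/(1233 + o)
√(t(E(36)) + 1759740) = √(-2/(1233 - 2) + 1759740) = √(-2/1231 + 1759740) = √(2166239938/1231) = √2666641363678/1231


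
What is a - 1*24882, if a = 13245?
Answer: -11637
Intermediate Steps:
a - 1*24882 = 13245 - 1*24882 = 13245 - 24882 = -11637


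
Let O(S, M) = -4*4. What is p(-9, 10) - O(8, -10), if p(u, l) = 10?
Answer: 26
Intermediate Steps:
O(S, M) = -16
p(-9, 10) - O(8, -10) = 10 - 1*(-16) = 10 + 16 = 26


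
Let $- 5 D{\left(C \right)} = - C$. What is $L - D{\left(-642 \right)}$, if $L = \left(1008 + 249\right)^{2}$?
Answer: $\frac{7900887}{5} \approx 1.5802 \cdot 10^{6}$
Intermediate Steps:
$D{\left(C \right)} = \frac{C}{5}$ ($D{\left(C \right)} = - \frac{\left(-1\right) C}{5} = \frac{C}{5}$)
$L = 1580049$ ($L = 1257^{2} = 1580049$)
$L - D{\left(-642 \right)} = 1580049 - \frac{1}{5} \left(-642\right) = 1580049 - - \frac{642}{5} = 1580049 + \frac{642}{5} = \frac{7900887}{5}$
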